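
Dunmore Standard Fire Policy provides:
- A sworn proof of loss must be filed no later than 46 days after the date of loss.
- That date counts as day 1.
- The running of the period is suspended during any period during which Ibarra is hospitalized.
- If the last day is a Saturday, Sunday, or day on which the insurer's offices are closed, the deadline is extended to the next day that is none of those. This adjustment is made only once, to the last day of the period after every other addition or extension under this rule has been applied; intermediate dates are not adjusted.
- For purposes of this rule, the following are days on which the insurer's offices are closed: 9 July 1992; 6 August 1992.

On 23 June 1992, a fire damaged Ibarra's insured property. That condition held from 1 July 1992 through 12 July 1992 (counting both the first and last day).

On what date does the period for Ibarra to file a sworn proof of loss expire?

August 19, 1992

Counting 23 June 1992 as day 1, day 46 is August 7, 1992.
From July 1, 1992 through July 12, 1992 inclusive is 12 days; tolling adds 12 days: August 7, 1992 + 12 days = August 19, 1992.
August 19, 1992 is a Wednesday and not a day on which the insurer's offices are closed, so no extension applies.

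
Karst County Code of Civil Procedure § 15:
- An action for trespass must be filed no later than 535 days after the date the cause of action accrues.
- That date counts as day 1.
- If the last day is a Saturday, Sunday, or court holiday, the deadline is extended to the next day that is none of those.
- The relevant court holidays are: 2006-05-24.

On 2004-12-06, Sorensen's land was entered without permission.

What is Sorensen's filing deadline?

May 25, 2006

Counting 2004-12-06 as day 1, day 535 is May 24, 2006.
May 24, 2006 is a listed holiday. The next qualifying day is May 25, 2006.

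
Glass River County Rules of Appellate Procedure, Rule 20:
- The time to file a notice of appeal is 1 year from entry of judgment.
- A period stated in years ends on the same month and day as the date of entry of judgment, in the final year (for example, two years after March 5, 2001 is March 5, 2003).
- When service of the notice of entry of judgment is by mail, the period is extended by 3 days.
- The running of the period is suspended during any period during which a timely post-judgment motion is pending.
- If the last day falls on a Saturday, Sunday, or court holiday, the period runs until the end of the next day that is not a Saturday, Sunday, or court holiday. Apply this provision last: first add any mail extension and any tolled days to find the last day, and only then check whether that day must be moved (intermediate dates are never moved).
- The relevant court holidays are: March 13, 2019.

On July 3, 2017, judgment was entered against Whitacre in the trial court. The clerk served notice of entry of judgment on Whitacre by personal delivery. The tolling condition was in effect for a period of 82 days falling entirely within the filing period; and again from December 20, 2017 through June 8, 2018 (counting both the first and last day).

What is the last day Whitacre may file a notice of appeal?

1 year after July 3, 2017 is July 3, 2018.
Service was not by mail, so no mail extension applies.
Tolling adds 82 days: July 3, 2018 + 82 days = September 23, 2018.
From December 20, 2017 through June 8, 2018 inclusive is 171 days; tolling adds 171 days: September 23, 2018 + 171 days = March 13, 2019.
March 13, 2019 is a listed holiday. The next qualifying day is March 14, 2019.

March 14, 2019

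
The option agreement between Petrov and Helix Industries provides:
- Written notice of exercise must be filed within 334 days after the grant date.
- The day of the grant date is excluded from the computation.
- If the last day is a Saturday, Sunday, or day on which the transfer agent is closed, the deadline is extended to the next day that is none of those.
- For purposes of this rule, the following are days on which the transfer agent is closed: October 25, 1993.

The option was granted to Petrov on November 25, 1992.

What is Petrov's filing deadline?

334 days after November 25, 1992 is October 25, 1993.
October 25, 1993 is a listed holiday. The next qualifying day is October 26, 1993.

October 26, 1993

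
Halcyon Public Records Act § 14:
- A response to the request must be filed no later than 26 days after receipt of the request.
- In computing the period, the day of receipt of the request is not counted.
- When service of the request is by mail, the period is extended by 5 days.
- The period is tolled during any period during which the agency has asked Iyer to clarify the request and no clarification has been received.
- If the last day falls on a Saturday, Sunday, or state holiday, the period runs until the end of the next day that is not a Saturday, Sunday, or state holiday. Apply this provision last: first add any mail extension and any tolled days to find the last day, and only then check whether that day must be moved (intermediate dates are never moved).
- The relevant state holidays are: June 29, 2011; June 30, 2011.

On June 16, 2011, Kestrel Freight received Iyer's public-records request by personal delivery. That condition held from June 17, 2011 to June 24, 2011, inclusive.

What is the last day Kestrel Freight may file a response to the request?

26 days after June 16, 2011 is July 12, 2011.
Service was not by mail, so no mail extension applies.
From June 17, 2011 through June 24, 2011 inclusive is 8 days; tolling adds 8 days: July 12, 2011 + 8 days = July 20, 2011.
July 20, 2011 is a Wednesday and not a state holiday, so no extension applies.

July 20, 2011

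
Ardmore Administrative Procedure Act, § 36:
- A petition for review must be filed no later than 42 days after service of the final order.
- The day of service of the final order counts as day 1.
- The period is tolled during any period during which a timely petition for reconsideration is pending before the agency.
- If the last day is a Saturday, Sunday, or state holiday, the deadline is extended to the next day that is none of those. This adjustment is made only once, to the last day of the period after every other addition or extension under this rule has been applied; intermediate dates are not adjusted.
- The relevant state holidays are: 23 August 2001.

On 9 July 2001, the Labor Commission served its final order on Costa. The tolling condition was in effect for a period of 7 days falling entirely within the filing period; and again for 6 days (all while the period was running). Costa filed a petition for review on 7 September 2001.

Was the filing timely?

Counting 9 July 2001 as day 1, day 42 is August 19, 2001.
Tolling adds 7 days: August 19, 2001 + 7 days = August 26, 2001.
Tolling adds 6 days: August 26, 2001 + 6 days = September 1, 2001.
September 1, 2001 is Saturday; September 2, 2001 is Sunday. The next qualifying day is September 3, 2001.
The deadline is September 3, 2001; the filing on September 7, 2001 is after that date.

No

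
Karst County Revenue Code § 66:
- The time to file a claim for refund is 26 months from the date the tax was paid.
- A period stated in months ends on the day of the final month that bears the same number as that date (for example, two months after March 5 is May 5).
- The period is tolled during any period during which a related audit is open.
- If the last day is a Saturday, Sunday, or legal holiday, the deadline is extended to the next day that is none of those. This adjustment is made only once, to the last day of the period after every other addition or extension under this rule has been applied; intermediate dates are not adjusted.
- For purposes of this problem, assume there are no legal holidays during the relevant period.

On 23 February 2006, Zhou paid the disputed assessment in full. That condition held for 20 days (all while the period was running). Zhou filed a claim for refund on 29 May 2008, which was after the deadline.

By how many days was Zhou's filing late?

16 days

26 months after 23 February 2006 is April 23, 2008.
Tolling adds 20 days: April 23, 2008 + 20 days = May 13, 2008.
May 13, 2008 is a Tuesday and not a legal holiday, so no extension applies.
The deadline is May 13, 2008; from May 13, 2008 to May 29, 2008 is 16 days.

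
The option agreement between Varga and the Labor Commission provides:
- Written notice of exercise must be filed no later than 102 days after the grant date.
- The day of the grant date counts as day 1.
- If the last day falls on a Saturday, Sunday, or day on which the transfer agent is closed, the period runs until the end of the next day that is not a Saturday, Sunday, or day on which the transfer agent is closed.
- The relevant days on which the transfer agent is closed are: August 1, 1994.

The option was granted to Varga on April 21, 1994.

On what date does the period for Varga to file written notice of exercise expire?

August 2, 1994

Counting April 21, 1994 as day 1, day 102 is July 31, 1994.
July 31, 1994 is Sunday; August 1, 1994 is a listed holiday. The next qualifying day is August 2, 1994.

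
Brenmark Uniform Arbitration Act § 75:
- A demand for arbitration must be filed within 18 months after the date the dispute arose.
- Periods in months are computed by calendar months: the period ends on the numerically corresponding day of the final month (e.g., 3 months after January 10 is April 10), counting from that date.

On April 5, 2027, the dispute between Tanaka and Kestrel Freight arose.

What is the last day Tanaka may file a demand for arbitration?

18 months after April 5, 2027 is October 5, 2028.

October 5, 2028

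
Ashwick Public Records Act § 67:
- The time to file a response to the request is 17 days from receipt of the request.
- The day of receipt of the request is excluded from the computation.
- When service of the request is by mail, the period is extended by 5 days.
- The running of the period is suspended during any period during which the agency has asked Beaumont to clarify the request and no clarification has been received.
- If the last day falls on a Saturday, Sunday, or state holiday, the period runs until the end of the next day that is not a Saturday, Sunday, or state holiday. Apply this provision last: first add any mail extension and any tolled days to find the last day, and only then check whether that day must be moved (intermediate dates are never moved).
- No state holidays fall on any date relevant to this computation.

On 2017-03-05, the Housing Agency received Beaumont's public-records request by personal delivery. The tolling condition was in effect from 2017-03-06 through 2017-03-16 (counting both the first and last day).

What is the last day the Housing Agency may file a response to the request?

17 days after 2017-03-05 is March 22, 2017.
Service was not by mail, so no mail extension applies.
From March 6, 2017 through March 16, 2017 inclusive is 11 days; tolling adds 11 days: March 22, 2017 + 11 days = April 2, 2017.
April 2, 2017 is Sunday. The next qualifying day is April 3, 2017.

April 3, 2017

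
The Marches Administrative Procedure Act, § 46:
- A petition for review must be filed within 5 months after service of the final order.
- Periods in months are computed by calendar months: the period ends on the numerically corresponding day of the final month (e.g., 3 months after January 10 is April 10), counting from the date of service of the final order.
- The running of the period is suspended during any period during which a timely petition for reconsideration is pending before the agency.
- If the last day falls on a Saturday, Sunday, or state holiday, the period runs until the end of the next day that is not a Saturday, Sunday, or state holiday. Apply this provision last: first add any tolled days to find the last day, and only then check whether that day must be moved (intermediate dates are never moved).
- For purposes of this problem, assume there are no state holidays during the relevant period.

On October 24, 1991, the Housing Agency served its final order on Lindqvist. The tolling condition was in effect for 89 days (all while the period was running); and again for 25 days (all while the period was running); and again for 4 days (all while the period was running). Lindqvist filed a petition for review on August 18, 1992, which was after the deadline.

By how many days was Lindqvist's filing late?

29 days

5 months after October 24, 1991 is March 24, 1992.
Tolling adds 89 days: March 24, 1992 + 89 days = June 21, 1992.
Tolling adds 25 days: June 21, 1992 + 25 days = July 16, 1992.
Tolling adds 4 days: July 16, 1992 + 4 days = July 20, 1992.
July 20, 1992 is a Monday and not a state holiday, so no extension applies.
The deadline is July 20, 1992; from July 20, 1992 to August 18, 1992 is 29 days.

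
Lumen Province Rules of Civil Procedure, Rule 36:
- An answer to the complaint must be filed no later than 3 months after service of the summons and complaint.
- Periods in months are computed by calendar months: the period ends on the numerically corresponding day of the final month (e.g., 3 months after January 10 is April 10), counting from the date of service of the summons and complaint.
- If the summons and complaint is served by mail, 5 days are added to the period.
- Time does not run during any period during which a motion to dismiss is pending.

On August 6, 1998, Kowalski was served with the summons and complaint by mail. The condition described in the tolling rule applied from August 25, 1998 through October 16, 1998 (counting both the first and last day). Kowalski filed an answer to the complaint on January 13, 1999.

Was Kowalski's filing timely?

No

3 months after August 6, 1998 is November 6, 1998.
Service was by mail, adding 5 days: November 6, 1998 + 5 days = November 11, 1998.
From August 25, 1998 through October 16, 1998 inclusive is 53 days; tolling adds 53 days: November 11, 1998 + 53 days = January 3, 1999.
The deadline is January 3, 1999; the filing on January 13, 1999 is after that date.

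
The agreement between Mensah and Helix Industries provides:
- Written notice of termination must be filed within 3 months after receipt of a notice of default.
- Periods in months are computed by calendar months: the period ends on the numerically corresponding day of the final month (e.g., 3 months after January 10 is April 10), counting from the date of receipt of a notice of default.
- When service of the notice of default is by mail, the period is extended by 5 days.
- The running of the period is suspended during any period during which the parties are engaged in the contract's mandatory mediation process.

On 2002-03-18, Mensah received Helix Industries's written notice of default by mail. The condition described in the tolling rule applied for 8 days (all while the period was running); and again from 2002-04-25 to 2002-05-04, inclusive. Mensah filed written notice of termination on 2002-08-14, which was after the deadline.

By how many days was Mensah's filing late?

34 days

3 months after 2002-03-18 is June 18, 2002.
Service was by mail, adding 5 days: June 18, 2002 + 5 days = June 23, 2002.
Tolling adds 8 days: June 23, 2002 + 8 days = July 1, 2002.
From April 25, 2002 through May 4, 2002 inclusive is 10 days; tolling adds 10 days: July 1, 2002 + 10 days = July 11, 2002.
The deadline is July 11, 2002; from July 11, 2002 to August 14, 2002 is 34 days.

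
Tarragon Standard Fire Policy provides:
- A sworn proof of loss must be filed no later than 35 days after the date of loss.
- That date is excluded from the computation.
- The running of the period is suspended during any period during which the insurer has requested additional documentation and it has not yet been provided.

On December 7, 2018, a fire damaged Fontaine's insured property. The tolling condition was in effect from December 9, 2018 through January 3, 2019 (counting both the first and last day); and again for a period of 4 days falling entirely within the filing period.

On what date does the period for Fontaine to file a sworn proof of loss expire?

35 days after December 7, 2018 is January 11, 2019.
From December 9, 2018 through January 3, 2019 inclusive is 26 days; tolling adds 26 days: January 11, 2019 + 26 days = February 6, 2019.
Tolling adds 4 days: February 6, 2019 + 4 days = February 10, 2019.

February 10, 2019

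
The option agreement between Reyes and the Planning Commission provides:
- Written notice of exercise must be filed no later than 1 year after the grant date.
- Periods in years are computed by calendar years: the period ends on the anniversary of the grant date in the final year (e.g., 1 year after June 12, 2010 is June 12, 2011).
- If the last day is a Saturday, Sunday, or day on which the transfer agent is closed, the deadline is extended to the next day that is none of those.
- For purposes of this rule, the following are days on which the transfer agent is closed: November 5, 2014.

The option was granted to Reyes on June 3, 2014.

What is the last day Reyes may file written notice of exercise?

June 3, 2015

1 year after June 3, 2014 is June 3, 2015.
June 3, 2015 is a Wednesday and not a day on which the transfer agent is closed, so no extension applies.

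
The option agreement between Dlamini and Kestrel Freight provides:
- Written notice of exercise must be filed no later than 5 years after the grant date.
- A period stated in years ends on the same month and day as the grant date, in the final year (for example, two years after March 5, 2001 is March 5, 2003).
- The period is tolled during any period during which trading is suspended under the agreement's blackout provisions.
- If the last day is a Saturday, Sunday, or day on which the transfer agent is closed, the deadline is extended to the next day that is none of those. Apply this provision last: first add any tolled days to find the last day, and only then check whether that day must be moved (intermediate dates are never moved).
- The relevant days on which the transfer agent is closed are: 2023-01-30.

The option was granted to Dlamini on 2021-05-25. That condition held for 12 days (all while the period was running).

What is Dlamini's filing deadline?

June 8, 2026

5 years after 2021-05-25 is May 25, 2026.
Tolling adds 12 days: May 25, 2026 + 12 days = June 6, 2026.
June 6, 2026 is Saturday; June 7, 2026 is Sunday. The next qualifying day is June 8, 2026.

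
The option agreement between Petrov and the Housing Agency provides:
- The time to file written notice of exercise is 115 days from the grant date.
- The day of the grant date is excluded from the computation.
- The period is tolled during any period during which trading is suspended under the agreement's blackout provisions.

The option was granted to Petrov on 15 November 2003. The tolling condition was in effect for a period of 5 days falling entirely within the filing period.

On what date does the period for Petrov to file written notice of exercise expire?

115 days after 15 November 2003 is March 9, 2004.
Tolling adds 5 days: March 9, 2004 + 5 days = March 14, 2004.

March 14, 2004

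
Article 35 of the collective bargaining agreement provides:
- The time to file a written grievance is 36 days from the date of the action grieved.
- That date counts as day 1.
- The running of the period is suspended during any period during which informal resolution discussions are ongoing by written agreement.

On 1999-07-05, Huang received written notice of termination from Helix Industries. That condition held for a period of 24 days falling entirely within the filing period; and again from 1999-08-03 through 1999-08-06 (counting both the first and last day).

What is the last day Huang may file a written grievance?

September 6, 1999

Counting 1999-07-05 as day 1, day 36 is August 9, 1999.
Tolling adds 24 days: August 9, 1999 + 24 days = September 2, 1999.
From August 3, 1999 through August 6, 1999 inclusive is 4 days; tolling adds 4 days: September 2, 1999 + 4 days = September 6, 1999.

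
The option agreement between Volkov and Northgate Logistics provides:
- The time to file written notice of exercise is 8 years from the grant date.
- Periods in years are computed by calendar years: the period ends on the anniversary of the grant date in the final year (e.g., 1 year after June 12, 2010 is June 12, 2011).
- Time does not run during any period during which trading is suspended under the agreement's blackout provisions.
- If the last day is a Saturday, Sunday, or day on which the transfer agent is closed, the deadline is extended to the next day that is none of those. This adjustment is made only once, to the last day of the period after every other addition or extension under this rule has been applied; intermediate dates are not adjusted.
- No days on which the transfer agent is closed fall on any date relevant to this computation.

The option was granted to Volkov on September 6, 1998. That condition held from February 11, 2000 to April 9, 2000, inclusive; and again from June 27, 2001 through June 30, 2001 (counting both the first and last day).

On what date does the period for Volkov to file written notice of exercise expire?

November 8, 2006

8 years after September 6, 1998 is September 6, 2006.
From February 11, 2000 through April 9, 2000 inclusive is 59 days; tolling adds 59 days: September 6, 2006 + 59 days = November 4, 2006.
From June 27, 2001 through June 30, 2001 inclusive is 4 days; tolling adds 4 days: November 4, 2006 + 4 days = November 8, 2006.
November 8, 2006 is a Wednesday and not a day on which the transfer agent is closed, so no extension applies.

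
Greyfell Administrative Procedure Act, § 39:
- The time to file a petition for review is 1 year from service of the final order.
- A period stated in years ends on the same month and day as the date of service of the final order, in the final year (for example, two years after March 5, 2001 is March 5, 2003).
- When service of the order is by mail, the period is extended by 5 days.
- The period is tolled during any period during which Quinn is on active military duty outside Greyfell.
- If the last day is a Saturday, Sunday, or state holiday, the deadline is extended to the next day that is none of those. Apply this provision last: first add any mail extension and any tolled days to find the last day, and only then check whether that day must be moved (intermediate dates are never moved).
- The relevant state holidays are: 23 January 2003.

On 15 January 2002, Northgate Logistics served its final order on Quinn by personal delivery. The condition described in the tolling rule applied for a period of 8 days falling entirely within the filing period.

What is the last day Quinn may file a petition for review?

1 year after 15 January 2002 is January 15, 2003.
Service was not by mail, so no mail extension applies.
Tolling adds 8 days: January 15, 2003 + 8 days = January 23, 2003.
January 23, 2003 is a listed holiday. The next qualifying day is January 24, 2003.

January 24, 2003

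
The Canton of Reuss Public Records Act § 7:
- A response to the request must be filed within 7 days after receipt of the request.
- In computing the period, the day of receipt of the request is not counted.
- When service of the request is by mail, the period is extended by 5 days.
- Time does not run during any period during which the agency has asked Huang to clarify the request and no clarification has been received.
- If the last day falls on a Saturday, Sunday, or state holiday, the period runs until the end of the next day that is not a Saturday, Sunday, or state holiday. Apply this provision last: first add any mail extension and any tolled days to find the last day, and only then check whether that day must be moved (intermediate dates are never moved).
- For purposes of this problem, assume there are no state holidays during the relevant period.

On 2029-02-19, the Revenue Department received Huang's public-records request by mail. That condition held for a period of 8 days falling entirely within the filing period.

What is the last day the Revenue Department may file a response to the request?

7 days after 2029-02-19 is February 26, 2029.
Service was by mail, adding 5 days: February 26, 2029 + 5 days = March 3, 2029.
Tolling adds 8 days: March 3, 2029 + 8 days = March 11, 2029.
March 11, 2029 is Sunday. The next qualifying day is March 12, 2029.

March 12, 2029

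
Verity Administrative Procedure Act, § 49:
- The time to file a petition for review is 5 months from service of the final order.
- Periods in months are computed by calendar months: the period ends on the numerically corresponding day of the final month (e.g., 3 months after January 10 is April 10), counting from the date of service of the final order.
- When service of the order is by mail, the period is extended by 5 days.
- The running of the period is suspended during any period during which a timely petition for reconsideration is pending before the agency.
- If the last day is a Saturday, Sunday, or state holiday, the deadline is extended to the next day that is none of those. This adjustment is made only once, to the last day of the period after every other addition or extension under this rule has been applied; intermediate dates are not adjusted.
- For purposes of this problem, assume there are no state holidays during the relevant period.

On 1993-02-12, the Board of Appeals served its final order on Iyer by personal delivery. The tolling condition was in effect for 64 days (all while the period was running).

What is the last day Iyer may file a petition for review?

5 months after 1993-02-12 is July 12, 1993.
Service was not by mail, so no mail extension applies.
Tolling adds 64 days: July 12, 1993 + 64 days = September 14, 1993.
September 14, 1993 is a Tuesday and not a state holiday, so no extension applies.

September 14, 1993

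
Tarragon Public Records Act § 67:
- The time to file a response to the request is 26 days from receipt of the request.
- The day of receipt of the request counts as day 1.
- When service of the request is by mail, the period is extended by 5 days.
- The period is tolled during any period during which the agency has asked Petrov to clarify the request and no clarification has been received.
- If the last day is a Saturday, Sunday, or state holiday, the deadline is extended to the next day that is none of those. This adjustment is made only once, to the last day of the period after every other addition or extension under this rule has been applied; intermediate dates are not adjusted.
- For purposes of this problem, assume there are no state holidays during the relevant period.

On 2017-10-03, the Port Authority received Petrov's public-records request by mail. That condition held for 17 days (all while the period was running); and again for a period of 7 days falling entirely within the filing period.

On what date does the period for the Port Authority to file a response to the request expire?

November 27, 2017

Counting 2017-10-03 as day 1, day 26 is October 28, 2017.
Service was by mail, adding 5 days: October 28, 2017 + 5 days = November 2, 2017.
Tolling adds 17 days: November 2, 2017 + 17 days = November 19, 2017.
Tolling adds 7 days: November 19, 2017 + 7 days = November 26, 2017.
November 26, 2017 is Sunday. The next qualifying day is November 27, 2017.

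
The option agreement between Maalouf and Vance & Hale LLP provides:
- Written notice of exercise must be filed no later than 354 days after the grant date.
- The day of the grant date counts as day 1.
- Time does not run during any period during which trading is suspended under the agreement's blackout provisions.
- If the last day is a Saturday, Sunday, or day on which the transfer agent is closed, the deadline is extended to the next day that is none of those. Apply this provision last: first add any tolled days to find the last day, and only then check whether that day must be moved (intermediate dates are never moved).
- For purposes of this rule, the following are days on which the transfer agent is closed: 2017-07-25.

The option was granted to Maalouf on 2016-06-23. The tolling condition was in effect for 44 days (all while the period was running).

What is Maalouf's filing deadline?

Counting 2016-06-23 as day 1, day 354 is June 11, 2017.
Tolling adds 44 days: June 11, 2017 + 44 days = July 25, 2017.
July 25, 2017 is a listed holiday. The next qualifying day is July 26, 2017.

July 26, 2017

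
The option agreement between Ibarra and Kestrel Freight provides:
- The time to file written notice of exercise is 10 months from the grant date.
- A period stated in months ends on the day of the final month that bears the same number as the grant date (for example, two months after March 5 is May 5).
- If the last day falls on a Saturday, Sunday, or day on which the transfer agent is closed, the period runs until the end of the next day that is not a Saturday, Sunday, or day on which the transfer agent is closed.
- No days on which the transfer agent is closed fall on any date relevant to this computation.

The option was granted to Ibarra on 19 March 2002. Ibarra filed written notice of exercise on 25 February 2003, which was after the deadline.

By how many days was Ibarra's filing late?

36 days

10 months after 19 March 2002 is January 19, 2003.
January 19, 2003 is Sunday. The next qualifying day is January 20, 2003.
The deadline is January 20, 2003; from January 20, 2003 to February 25, 2003 is 36 days.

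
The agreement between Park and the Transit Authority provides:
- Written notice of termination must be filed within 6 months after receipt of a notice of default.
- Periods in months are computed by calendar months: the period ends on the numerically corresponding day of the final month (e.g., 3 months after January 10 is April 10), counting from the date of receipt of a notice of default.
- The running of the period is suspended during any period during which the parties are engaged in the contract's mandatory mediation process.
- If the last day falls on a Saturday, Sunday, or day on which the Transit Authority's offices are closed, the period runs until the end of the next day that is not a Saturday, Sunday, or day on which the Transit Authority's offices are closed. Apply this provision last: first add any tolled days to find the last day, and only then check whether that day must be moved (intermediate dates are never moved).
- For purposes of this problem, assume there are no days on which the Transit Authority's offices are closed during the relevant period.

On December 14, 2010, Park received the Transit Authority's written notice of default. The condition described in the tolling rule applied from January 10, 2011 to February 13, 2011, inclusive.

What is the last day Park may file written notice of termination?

6 months after December 14, 2010 is June 14, 2011.
From January 10, 2011 through February 13, 2011 inclusive is 35 days; tolling adds 35 days: June 14, 2011 + 35 days = July 19, 2011.
July 19, 2011 is a Tuesday and not a day on which the Transit Authority's offices are closed, so no extension applies.

July 19, 2011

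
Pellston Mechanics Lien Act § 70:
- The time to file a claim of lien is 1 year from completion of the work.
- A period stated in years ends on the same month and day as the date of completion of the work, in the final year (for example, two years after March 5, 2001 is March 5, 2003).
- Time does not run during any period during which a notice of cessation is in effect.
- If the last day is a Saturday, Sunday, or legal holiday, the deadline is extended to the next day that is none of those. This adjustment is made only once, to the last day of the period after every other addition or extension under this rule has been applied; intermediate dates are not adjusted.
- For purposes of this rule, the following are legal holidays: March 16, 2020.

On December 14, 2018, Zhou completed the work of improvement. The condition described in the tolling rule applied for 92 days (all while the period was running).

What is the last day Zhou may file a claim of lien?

March 17, 2020

1 year after December 14, 2018 is December 14, 2019.
Tolling adds 92 days: December 14, 2019 + 92 days = March 15, 2020.
March 15, 2020 is Sunday; March 16, 2020 is a listed holiday. The next qualifying day is March 17, 2020.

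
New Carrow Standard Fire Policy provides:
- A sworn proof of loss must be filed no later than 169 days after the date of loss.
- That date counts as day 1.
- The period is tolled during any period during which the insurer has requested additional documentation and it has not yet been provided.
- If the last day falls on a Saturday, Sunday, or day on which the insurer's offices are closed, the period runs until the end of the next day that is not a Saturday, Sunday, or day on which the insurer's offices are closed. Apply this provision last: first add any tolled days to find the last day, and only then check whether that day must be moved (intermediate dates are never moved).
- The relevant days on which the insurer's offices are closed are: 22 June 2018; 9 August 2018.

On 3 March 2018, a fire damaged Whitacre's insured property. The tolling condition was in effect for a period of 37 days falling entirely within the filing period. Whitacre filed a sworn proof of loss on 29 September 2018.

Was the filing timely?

No

Counting 3 March 2018 as day 1, day 169 is August 18, 2018.
Tolling adds 37 days: August 18, 2018 + 37 days = September 24, 2018.
September 24, 2018 is a Monday and not a day on which the insurer's offices are closed, so no extension applies.
The deadline is September 24, 2018; the filing on September 29, 2018 is after that date.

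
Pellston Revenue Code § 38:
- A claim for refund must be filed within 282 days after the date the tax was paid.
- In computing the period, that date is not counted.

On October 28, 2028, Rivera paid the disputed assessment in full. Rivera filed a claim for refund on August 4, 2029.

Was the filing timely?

282 days after October 28, 2028 is August 6, 2029.
The deadline is August 6, 2029; the filing on August 4, 2029 is on or before that date.

Yes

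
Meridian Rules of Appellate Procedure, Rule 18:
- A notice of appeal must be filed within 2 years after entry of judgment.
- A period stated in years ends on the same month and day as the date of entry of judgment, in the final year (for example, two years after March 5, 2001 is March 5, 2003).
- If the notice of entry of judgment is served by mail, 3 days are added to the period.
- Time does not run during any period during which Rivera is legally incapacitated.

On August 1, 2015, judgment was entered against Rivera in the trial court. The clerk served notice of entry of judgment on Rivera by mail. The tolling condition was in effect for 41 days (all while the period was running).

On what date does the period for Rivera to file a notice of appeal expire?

2 years after August 1, 2015 is August 1, 2017.
Service was by mail, adding 3 days: August 1, 2017 + 3 days = August 4, 2017.
Tolling adds 41 days: August 4, 2017 + 41 days = September 14, 2017.

September 14, 2017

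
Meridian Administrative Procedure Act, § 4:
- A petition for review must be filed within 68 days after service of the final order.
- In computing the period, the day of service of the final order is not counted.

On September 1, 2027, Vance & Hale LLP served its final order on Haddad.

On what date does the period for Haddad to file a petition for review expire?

November 8, 2027

68 days after September 1, 2027 is November 8, 2027.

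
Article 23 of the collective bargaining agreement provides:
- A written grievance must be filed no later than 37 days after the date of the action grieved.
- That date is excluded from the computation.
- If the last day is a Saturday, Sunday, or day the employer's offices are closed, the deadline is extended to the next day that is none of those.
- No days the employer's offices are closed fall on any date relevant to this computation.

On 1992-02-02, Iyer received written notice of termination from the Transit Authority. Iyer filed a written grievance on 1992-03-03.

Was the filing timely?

37 days after 1992-02-02 is March 10, 1992.
March 10, 1992 is a Tuesday and not a day the employer's offices are closed, so no extension applies.
The deadline is March 10, 1992; the filing on March 3, 1992 is on or before that date.

Yes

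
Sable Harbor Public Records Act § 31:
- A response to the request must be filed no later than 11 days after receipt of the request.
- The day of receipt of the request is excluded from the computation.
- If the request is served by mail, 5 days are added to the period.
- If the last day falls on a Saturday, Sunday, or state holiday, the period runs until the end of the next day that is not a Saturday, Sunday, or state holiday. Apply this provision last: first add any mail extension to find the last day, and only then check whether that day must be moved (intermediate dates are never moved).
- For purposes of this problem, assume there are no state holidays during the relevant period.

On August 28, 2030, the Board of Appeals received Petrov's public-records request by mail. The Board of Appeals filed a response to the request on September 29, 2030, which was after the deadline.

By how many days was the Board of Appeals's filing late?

16 days

11 days after August 28, 2030 is September 8, 2030.
Service was by mail, adding 5 days: September 8, 2030 + 5 days = September 13, 2030.
September 13, 2030 is a Friday and not a state holiday, so no extension applies.
The deadline is September 13, 2030; from September 13, 2030 to September 29, 2030 is 16 days.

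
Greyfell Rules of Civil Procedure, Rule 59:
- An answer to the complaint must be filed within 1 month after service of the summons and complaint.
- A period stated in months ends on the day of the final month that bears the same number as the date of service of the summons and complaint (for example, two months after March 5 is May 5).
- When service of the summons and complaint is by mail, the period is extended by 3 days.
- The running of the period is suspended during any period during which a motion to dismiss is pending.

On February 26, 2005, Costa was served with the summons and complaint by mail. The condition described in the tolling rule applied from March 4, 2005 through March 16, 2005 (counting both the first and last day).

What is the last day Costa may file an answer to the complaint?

April 11, 2005

1 month after February 26, 2005 is March 26, 2005.
Service was by mail, adding 3 days: March 26, 2005 + 3 days = March 29, 2005.
From March 4, 2005 through March 16, 2005 inclusive is 13 days; tolling adds 13 days: March 29, 2005 + 13 days = April 11, 2005.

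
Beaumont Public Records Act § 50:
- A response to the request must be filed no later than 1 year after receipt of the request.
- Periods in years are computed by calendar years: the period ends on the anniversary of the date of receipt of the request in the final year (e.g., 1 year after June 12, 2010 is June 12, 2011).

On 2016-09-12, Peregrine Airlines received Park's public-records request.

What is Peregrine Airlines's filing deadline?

September 12, 2017

1 year after 2016-09-12 is September 12, 2017.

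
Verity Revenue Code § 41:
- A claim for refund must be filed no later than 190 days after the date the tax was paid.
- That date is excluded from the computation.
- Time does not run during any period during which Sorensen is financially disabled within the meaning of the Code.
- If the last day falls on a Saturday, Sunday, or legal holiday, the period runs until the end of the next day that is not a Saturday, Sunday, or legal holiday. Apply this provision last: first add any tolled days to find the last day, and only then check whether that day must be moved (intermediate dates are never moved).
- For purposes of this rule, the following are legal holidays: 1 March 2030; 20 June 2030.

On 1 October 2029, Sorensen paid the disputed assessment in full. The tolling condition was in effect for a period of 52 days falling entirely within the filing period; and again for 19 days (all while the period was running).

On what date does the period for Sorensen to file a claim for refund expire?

190 days after 1 October 2029 is April 9, 2030.
Tolling adds 52 days: April 9, 2030 + 52 days = May 31, 2030.
Tolling adds 19 days: May 31, 2030 + 19 days = June 19, 2030.
June 19, 2030 is a Wednesday and not a legal holiday, so no extension applies.

June 19, 2030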